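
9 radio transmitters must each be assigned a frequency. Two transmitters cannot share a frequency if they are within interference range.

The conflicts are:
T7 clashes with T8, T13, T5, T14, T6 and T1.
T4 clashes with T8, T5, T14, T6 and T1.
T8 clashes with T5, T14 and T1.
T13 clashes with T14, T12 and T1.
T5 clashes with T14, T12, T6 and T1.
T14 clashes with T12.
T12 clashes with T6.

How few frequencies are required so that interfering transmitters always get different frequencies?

T4, T8, T5, T1 all conflict with each other, so at least 4 frequencies are needed.
4 frequencies suffice: frequency 1 → {T13, T5}; frequency 2 → {T7, T4, T12}; frequency 3 → {T14, T6, T1}; frequency 4 → {T8}. Each listed conflict is separated.

4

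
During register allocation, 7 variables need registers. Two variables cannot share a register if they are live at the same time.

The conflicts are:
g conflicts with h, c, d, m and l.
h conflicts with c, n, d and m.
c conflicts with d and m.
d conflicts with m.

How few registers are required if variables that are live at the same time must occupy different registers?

5

g, h, c, d, m pairwise conflict, so at least 5 registers are needed.
5 registers suffice: register 1 → {g, n}; register 2 → {h, l}; register 3 → {m}; register 4 → {d}; register 5 → {c}. Every pair that conflicts lands in different registers.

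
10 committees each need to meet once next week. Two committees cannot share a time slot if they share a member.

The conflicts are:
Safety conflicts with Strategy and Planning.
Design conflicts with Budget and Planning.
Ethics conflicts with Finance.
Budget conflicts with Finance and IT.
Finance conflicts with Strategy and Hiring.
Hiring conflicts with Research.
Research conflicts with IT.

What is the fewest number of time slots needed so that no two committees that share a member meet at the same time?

The cycle Finance-Hiring-Research-IT-Budget-Finance has odd length 5, so it cannot be 2-colored; at least 3 time slots are needed.
Using 3 time slots: Safety=1, Design=1, Ethics=2, Budget=2, Finance=1, Strategy=2, Planning=2, Hiring=2, Research=1, IT=3. No two conflicting committees share a time slot.

3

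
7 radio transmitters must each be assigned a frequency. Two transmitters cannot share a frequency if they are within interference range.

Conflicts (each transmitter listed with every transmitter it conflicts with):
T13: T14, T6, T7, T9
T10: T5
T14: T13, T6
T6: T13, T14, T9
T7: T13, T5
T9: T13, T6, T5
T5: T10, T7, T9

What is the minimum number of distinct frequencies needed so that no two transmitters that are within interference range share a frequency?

3

T13, T6, T9 are mutually in conflict, so at least 3 frequencies are needed.
3 frequencies suffice: frequency 1 → {T13, T5}; frequency 2 → {T10, T6, T7}; frequency 3 → {T14, T9}. Every pair that conflicts lands in different frequencies.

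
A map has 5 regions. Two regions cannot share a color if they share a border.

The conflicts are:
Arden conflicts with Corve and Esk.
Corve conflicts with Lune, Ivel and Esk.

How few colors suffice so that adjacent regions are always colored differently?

3

Arden, Corve, Esk pairwise conflict, so at least 3 colors are needed.
3 colors suffice: color 1 → {Corve}; color 2 → {Arden, Lune, Ivel}; color 3 → {Esk}. No two conflicting regions share a color.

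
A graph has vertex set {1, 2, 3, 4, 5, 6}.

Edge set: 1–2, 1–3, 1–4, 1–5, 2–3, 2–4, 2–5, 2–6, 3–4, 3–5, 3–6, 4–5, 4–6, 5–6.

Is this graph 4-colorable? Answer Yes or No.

No

1, 2, 3, 4, 5 are mutually adjacent (a clique of size 5), so at least 5 colors are needed.
So 4 colors are not enough.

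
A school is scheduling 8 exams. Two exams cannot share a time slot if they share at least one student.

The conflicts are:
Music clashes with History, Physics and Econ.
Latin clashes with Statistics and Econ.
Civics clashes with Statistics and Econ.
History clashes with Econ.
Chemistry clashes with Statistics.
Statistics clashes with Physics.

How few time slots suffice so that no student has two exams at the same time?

3

Music, History, Econ all conflict with each other, so at least 3 time slots are needed.
A valid assignment using 3 time slots: Music=2, Latin=2, Civics=2, History=3, Chemistry=2, Statistics=1, Physics=3, Econ=1. Each listed conflict is separated.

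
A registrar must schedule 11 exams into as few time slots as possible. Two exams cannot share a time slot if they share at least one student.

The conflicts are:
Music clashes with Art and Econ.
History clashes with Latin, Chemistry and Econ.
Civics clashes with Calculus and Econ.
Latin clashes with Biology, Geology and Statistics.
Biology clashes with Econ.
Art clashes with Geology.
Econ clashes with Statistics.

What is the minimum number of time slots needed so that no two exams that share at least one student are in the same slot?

2

Econ and Statistics conflict, so at least 2 time slots are needed.
Using 2 time slots: Music=2, History=2, Civics=2, Latin=1, Biology=2, Art=1, Geology=2, Calculus=1, Chemistry=1, Econ=1, Statistics=2. Every pair that conflicts lands in different time slots.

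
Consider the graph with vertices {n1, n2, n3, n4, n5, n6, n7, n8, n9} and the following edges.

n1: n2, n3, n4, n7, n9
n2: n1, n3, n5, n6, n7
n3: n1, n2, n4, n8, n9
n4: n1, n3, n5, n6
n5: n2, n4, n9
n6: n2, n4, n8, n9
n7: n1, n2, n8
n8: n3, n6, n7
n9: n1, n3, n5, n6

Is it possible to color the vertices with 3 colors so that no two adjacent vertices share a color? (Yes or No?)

The chromatic number is 3. n1, n3, n4 are pairwise adjacent, so at least 3 colors are needed.
3 colors suffice: color red → {n1, n5, n6}; color blue → {n2, n4, n8, n9}; color green → {n3, n7}.
That is already a proper 3-coloring.

Yes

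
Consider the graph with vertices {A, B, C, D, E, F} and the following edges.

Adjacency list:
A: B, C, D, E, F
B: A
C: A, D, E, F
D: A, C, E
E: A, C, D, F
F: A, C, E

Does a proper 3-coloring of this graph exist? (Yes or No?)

No

A, C, E, F form a clique, so at least 4 colors are needed.
So 3 colors are not enough.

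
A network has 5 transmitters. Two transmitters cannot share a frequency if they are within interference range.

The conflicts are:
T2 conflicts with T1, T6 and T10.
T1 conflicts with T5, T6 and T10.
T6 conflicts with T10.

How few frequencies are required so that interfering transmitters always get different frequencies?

T2, T1, T6, T10 pairwise conflict, so at least 4 frequencies are needed.
Using 4 frequencies: T2=3, T1=1, T5=2, T6=2, T10=4. Each listed conflict is separated.

4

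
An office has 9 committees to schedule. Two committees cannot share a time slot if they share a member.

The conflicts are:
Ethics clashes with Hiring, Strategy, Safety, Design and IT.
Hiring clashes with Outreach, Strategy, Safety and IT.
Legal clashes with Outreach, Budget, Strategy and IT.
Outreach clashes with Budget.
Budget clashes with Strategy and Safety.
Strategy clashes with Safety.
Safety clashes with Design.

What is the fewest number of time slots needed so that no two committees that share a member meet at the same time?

4

Ethics, Hiring, Strategy, Safety are mutually in conflict, so at least 4 time slots are needed.
A valid assignment using 4 time slots: Ethics=4, Hiring=3, Legal=1, Outreach=2, Budget=3, Strategy=2, Safety=1, Design=2, IT=2. No two conflicting committees share a time slot.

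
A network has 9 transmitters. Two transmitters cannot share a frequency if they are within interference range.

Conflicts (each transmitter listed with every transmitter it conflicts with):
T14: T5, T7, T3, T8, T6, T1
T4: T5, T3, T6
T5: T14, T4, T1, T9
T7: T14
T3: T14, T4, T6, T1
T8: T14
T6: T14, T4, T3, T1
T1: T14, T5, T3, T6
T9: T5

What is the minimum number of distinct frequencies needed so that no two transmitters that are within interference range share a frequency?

T14, T3, T6, T1 all conflict with each other, so at least 4 frequencies are needed.
A valid assignment using 4 frequencies: T14=1, T4=1, T5=3, T7=2, T3=4, T8=2, T6=3, T1=2, T9=1. Every pair that conflicts lands in different frequencies.

4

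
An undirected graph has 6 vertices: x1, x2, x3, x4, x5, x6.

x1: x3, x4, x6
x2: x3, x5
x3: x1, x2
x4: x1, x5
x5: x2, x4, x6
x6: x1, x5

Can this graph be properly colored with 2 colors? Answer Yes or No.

The cycle x5-x2-x3-x1-x6-x5 has odd length 5, so it cannot be 2-colored; at least 3 colors are needed.
So 2 colors are not enough.

No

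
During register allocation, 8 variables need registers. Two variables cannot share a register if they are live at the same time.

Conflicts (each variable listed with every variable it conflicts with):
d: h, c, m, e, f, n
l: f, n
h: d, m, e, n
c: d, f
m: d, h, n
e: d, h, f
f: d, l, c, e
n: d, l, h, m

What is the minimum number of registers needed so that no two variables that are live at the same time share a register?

d, h, m, n all conflict with each other, so at least 4 registers are needed.
A valid assignment using 4 registers: d=1, l=1, h=3, c=3, m=4, e=4, f=2, n=2. Every pair that conflicts lands in different registers.

4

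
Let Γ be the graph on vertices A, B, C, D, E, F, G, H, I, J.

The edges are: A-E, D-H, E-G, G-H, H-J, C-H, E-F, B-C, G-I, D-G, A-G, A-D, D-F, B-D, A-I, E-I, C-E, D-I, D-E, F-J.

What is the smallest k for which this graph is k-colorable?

A, D, E, G, I form a clique, so at least 5 colors are needed.
5 colors suffice: color 1 → {C, D, J}; color 2 → {B, E, H}; color 3 → {F, G}; color 4 → {A}; color 5 → {I}. No two adjacent vertices share a color.

5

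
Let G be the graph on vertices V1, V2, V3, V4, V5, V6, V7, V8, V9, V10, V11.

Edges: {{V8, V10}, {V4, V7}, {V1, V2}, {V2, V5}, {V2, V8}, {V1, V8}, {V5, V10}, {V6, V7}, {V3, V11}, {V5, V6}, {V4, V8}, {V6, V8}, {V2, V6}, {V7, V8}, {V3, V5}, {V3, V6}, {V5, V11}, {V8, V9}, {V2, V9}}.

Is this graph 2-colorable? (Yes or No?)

No

V2, V5, V6 form a triangle, so at least 3 colors are needed.
So 2 colors are not enough.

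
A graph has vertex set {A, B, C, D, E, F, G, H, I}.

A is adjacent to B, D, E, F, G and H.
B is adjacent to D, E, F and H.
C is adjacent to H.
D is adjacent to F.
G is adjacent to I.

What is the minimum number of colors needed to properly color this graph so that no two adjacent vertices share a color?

A, B, D, F are mutually adjacent (a clique of size 4), so at least 4 colors are needed.
A valid assignment using 4 colors: A=1, B=2, C=1, D=4, E=3, F=3, G=2, H=3, I=1. Every edge joins two different colors.

4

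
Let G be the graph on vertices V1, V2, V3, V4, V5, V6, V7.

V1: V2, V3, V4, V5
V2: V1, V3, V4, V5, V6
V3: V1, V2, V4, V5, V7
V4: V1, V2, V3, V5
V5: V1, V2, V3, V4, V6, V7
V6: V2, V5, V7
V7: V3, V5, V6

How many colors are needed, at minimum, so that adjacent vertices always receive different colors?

V1, V2, V3, V4, V5 form a clique, so at least 5 colors are needed.
5 colors suffice: color 1 → {V5}; color 2 → {V3, V6}; color 3 → {V2, V7}; color 4 → {V1}; color 5 → {V4}. No two adjacent vertices share a color.

5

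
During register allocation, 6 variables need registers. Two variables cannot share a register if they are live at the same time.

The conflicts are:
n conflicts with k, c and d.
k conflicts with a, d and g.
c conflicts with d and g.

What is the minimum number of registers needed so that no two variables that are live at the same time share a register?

n, k, d pairwise conflict, so at least 3 registers are needed.
3 registers suffice: register 1 → {k, c}; register 2 → {a, d, g}; register 3 → {n}. Every pair that conflicts lands in different registers.

3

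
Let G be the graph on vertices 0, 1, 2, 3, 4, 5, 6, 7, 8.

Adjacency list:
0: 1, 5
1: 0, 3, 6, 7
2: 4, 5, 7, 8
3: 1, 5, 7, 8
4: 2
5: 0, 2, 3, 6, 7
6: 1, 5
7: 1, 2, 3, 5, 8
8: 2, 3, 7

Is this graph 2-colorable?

3, 5, 7 form a triangle, so at least 3 colors are needed.
So 2 colors are not enough.

No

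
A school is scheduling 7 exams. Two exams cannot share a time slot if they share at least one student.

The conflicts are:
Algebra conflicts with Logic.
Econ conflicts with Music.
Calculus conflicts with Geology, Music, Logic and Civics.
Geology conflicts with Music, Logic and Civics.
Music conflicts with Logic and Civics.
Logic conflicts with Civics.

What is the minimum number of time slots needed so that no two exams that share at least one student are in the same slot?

5

Calculus, Geology, Music, Logic, Civics all conflict with each other, so at least 5 time slots are needed.
5 time slots suffice: Algebra=2, Econ=1, Calculus=4, Geology=3, Music=2, Logic=1, Civics=5. No two conflicting exams share a time slot.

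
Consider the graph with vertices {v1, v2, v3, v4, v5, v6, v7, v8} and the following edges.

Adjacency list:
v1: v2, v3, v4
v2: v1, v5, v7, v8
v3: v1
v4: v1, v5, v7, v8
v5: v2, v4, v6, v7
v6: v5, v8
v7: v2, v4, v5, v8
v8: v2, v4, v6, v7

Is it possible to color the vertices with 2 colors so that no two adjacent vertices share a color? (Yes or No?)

v2, v7, v8 are pairwise adjacent, so at least 3 colors are needed.
So 2 colors are not enough.

No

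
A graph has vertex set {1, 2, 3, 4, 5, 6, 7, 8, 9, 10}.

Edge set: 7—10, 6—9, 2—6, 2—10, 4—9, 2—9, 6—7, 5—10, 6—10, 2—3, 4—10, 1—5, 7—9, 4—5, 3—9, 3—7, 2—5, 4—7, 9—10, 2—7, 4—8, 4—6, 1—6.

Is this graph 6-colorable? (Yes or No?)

The chromatic number is 5. 2, 6, 7, 9, 10 are pairwise adjacent (a clique of size 5), so at least 5 colors are needed.
One proper 5-coloring: 1=a, 2=a, 3=c, 4=a, 5=b, 6=c, 7=b, 8=b, 9=d, 10=e.
Since 6 ≥ 5, a proper 6-coloring certainly exists.

Yes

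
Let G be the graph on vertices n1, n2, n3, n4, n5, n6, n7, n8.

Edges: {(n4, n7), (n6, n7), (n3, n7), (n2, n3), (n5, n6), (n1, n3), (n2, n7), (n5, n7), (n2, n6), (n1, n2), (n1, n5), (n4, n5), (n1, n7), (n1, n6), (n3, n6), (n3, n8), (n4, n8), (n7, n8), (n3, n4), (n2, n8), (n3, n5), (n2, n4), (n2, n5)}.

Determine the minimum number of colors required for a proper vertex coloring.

6

n1, n2, n3, n5, n6, n7 form a clique, so at least 6 colors are needed.
6 colors suffice: color 1 → {n7}; color 2 → {n2}; color 3 → {n3}; color 4 → {n5, n8}; color 5 → {n1, n4}; color 6 → {n6}. Each edge has distinct colors on its endpoints.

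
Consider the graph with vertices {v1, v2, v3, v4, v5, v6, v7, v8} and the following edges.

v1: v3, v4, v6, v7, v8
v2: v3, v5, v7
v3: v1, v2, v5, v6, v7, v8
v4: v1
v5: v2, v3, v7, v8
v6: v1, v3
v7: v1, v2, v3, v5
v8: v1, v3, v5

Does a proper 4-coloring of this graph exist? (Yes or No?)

The chromatic number is 4. v2, v3, v5, v7 form a clique, so at least 4 colors are needed.
4 colors suffice: v1=2, v2=4, v3=1, v4=1, v5=2, v6=3, v7=3, v8=3.
That is already a proper 4-coloring.

Yes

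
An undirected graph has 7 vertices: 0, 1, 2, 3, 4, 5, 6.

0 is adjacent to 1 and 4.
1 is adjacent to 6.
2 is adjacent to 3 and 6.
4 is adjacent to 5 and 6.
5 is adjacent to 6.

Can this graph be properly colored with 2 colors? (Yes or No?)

No

4, 5, 6 form a triangle, so at least 3 colors are needed.
So 2 colors are not enough.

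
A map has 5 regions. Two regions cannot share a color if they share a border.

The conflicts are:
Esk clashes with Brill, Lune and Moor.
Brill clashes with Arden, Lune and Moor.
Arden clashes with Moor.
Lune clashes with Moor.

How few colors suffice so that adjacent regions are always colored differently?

Esk, Brill, Lune, Moor pairwise conflict, so at least 4 colors are needed.
4 colors suffice: color 1 → {Brill}; color 2 → {Moor}; color 3 → {Arden, Lune}; color 4 → {Esk}. Each listed conflict is separated.

4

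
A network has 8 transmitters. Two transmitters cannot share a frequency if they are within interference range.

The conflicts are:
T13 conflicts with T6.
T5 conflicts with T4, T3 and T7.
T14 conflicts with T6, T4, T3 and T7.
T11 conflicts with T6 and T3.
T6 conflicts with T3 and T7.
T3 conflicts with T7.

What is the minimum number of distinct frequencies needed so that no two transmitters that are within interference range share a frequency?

4

T14, T6, T3, T7 all conflict with each other, so at least 4 frequencies are needed.
Using 4 frequencies: T13=1, T5=2, T14=3, T11=3, T6=2, T4=1, T3=1, T7=4. Every pair that conflicts lands in different frequencies.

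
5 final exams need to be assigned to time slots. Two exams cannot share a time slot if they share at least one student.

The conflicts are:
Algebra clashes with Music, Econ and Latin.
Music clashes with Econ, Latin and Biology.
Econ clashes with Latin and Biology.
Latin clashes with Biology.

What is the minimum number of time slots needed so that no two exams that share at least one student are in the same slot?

Music, Econ, Latin, Biology all conflict with each other, so at least 4 time slots are needed.
A valid assignment using 4 time slots: Algebra=4, Music=3, Econ=2, Latin=1, Biology=4. Every pair that conflicts lands in different time slots.

4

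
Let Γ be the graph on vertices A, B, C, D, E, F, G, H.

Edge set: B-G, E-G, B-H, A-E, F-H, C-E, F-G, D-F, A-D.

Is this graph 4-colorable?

The chromatic number is 3. The cycle F-D-A-E-G-F has odd length 5, so it cannot be 2-colored; at least 3 colors are needed.
3 colors suffice: color 1 → {A, C, G, H}; color 2 → {B, E, F}; color 3 → {D}.
Since 4 ≥ 3, a proper 4-coloring certainly exists.

Yes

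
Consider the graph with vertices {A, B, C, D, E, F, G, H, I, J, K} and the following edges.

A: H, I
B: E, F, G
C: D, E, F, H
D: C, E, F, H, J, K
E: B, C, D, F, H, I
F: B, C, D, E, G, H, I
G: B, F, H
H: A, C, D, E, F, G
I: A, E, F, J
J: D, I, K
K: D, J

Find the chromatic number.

C, D, E, F, H form a clique, so at least 5 colors are needed.
5 colors suffice: color 1 → {A, F, J}; color 2 → {E, G, K}; color 3 → {B, H, I}; color 4 → {D}; color 5 → {C}. No two adjacent vertices share a color.

5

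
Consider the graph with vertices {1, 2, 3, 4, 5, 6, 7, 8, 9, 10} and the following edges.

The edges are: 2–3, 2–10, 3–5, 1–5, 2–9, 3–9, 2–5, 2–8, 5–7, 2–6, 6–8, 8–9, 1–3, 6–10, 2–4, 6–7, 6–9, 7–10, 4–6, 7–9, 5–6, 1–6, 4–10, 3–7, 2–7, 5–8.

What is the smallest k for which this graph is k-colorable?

4

2, 5, 6, 8 form a clique, so at least 4 colors are needed.
4 colors suffice: color a → {1, 2}; color b → {3, 6}; color c → {5, 9, 10}; color d → {4, 7, 8}. Every edge joins two different colors.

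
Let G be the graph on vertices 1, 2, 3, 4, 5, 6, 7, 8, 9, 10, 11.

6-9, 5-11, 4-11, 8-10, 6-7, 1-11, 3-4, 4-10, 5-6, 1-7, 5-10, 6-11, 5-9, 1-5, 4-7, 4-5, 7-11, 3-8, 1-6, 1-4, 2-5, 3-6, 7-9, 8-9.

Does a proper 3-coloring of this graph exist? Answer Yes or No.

No

1, 6, 7, 11 form a clique, so at least 4 colors are needed.
So 3 colors are not enough.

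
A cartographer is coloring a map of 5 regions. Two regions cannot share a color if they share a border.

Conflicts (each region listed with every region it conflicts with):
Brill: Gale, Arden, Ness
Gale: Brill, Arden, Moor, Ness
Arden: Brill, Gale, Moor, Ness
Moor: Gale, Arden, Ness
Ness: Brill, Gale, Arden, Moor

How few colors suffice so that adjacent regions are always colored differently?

Gale, Arden, Moor, Ness pairwise conflict, so at least 4 colors are needed.
One proper 4-coloring: Brill=4, Gale=2, Arden=1, Moor=4, Ness=3. Each listed conflict is separated.

4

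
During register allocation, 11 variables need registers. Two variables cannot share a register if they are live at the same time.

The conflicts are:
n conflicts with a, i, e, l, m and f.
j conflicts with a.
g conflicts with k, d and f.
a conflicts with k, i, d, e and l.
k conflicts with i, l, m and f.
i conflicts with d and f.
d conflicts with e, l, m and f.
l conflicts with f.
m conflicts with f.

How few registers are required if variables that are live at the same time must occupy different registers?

n, m, f all conflict with each other, so at least 3 registers are needed.
Using 3 registers: n=2, j=2, g=3, a=1, k=2, i=3, d=2, e=3, l=3, m=3, f=1. No two conflicting variables share a register.

3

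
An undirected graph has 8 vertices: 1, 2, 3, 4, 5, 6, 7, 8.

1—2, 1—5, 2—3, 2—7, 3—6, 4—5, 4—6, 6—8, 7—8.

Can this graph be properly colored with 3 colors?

The chromatic number is 3. The cycle 6-8-7-2-3-6 has odd length 5, so it cannot be 2-colored; at least 3 colors are needed.
3 colors suffice: color a → {2, 5, 6}; color b → {1, 3, 4, 7}; color c → {8}.
That is already a proper 3-coloring.

Yes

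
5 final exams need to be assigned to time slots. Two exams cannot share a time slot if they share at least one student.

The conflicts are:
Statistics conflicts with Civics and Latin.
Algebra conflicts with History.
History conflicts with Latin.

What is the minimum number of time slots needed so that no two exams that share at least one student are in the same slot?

2

Statistics and Civics conflict, so at least 2 time slots are needed.
2 time slots suffice: time slot 1 → {Statistics, History}; time slot 2 → {Algebra, Civics, Latin}. No two conflicting exams share a time slot.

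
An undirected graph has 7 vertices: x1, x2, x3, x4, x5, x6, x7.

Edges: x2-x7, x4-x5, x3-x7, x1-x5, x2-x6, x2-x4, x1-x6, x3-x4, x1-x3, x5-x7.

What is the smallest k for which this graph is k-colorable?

The cycle x1-x3-x7-x2-x6-x1 has odd length 5, so it cannot be 2-colored; at least 3 colors are needed.
One proper 3-coloring: x1=R, x2=B, x3=B, x4=R, x5=B, x6=G, x7=R. Each edge has distinct colors on its endpoints.

3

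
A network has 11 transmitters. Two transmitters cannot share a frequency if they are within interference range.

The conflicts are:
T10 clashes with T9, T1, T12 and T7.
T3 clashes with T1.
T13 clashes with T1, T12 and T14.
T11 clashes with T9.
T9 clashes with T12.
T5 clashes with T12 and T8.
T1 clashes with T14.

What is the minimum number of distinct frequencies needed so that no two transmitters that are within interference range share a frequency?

T13, T1, T14 are mutually in conflict, so at least 3 frequencies are needed.
3 frequencies suffice: frequency 1 → {T11, T1, T12, T8, T7}; frequency 2 → {T10, T3, T13, T5}; frequency 3 → {T9, T14}. Each listed conflict is separated.

3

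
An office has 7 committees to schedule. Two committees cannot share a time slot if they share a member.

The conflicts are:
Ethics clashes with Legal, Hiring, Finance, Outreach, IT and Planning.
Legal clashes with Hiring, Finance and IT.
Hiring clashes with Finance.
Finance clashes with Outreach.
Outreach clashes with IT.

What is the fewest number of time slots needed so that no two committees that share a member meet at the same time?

4

Ethics, Legal, Hiring, Finance all conflict with each other, so at least 4 time slots are needed.
4 time slots suffice: time slot 1 → {Ethics}; time slot 2 → {Legal, Outreach, Planning}; time slot 3 → {Finance, IT}; time slot 4 → {Hiring}. Each listed conflict is separated.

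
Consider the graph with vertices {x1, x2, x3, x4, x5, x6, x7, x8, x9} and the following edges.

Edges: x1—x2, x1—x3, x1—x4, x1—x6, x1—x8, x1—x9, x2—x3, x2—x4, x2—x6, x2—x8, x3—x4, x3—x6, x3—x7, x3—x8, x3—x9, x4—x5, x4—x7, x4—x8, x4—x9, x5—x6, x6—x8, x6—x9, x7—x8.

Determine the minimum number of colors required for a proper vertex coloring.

x1, x2, x3, x4, x8 are mutually adjacent (a clique of size 5), so at least 5 colors are needed.
5 colors suffice: color 1 → {x3, x5}; color 2 → {x4, x6}; color 3 → {x1, x7}; color 4 → {x8, x9}; color 5 → {x2}. Every edge joins two different colors.

5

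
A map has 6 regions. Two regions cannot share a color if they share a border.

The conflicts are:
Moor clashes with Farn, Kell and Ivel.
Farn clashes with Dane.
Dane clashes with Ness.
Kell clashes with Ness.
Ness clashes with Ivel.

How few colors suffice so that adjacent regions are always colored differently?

The cycle Farn-Dane-Ness-Kell-Moor-Farn has odd length 5, so it cannot be 2-colored; at least 3 colors are needed.
A valid assignment using 3 colors: Moor=1, Farn=3, Dane=2, Kell=2, Ness=1, Ivel=2. Each listed conflict is separated.

3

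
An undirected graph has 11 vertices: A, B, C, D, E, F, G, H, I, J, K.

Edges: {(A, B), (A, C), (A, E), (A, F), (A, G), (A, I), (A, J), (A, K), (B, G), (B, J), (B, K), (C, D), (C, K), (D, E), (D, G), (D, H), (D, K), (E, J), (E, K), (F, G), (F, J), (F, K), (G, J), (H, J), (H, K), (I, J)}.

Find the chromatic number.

4

A, B, G, J form a clique, so at least 4 colors are needed.
A valid assignment using 4 colors: A=red, B=yellow, C=green, D=red, E=green, F=yellow, G=green, H=green, I=green, J=blue, K=blue. No two adjacent vertices share a color.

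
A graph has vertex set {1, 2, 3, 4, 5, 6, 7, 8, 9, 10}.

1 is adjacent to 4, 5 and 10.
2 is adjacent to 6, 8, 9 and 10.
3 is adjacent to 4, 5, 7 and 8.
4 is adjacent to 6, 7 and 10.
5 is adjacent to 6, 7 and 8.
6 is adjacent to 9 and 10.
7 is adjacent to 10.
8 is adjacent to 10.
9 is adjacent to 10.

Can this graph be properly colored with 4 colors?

The chromatic number is 4. 2, 6, 9, 10 are mutually adjacent (a clique of size 4), so at least 4 colors are needed.
4 colors suffice: 1=blue, 2=green, 3=blue, 4=green, 5=red, 6=blue, 7=yellow, 8=yellow, 9=yellow, 10=red.
That is already a proper 4-coloring.

Yes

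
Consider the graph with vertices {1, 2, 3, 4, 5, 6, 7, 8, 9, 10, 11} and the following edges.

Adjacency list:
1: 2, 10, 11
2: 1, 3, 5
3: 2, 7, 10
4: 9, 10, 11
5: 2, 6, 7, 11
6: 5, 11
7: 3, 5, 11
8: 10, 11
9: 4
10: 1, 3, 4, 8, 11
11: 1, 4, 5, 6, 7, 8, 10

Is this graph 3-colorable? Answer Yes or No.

The chromatic number is 3. 4, 10, 11 form a triangle, so at least 3 colors are needed.
3 colors suffice: color a → {2, 9, 11}; color b → {6, 7, 10}; color c → {1, 3, 4, 5, 8}.
That is already a proper 3-coloring.

Yes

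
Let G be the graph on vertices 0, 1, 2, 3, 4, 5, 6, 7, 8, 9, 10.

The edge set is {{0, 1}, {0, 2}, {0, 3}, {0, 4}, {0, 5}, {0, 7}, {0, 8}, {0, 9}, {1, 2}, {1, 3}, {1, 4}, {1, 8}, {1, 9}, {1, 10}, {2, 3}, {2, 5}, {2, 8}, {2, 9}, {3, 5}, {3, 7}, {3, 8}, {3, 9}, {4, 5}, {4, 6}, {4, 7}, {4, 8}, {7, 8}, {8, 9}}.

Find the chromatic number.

6

0, 1, 2, 3, 8, 9 are pairwise adjacent (a clique of size 6), so at least 6 colors are needed.
A valid assignment using 6 colors: 0=red, 1=yellow, 2=purple, 3=blue, 4=blue, 5=green, 6=red, 7=yellow, 8=green, 9=orange, 10=red. No two adjacent vertices share a color.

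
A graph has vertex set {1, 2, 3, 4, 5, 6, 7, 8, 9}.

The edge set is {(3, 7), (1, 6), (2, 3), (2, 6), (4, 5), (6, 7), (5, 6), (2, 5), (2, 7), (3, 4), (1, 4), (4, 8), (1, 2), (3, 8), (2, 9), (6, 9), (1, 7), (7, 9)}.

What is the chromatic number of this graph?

2, 6, 7, 9 are mutually adjacent (a clique of size 4), so at least 4 colors are needed.
A valid assignment using 4 colors: 1=yellow, 2=red, 3=blue, 4=red, 5=green, 6=blue, 7=green, 8=green, 9=yellow. Each edge has distinct colors on its endpoints.

4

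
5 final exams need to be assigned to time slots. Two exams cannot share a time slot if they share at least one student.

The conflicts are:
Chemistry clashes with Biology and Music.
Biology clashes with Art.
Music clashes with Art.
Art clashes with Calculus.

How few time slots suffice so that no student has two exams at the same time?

2

Art and Calculus conflict, so at least 2 time slots are needed.
2 time slots suffice: time slot 1 → {Chemistry, Art}; time slot 2 → {Biology, Music, Calculus}. Every pair that conflicts lands in different time slots.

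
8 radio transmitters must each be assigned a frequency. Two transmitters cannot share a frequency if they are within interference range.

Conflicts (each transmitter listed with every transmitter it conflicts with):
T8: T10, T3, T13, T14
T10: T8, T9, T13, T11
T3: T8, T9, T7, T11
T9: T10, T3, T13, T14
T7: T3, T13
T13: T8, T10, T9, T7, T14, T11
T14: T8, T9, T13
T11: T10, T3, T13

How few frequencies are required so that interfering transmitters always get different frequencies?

3

T10, T13, T11 all conflict with each other, so at least 3 frequencies are needed.
3 frequencies suffice: frequency 1 → {T3, T13}; frequency 2 → {T10, T7, T14}; frequency 3 → {T8, T9, T11}. Every pair that conflicts lands in different frequencies.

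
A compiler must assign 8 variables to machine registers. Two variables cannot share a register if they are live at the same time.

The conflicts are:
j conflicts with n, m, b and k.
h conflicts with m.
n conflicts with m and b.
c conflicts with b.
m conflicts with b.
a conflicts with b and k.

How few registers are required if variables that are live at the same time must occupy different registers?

j, n, m, b all conflict with each other, so at least 4 registers are needed.
A valid assignment using 4 registers: j=3, h=1, n=4, c=2, m=2, a=2, b=1, k=1. Each listed conflict is separated.

4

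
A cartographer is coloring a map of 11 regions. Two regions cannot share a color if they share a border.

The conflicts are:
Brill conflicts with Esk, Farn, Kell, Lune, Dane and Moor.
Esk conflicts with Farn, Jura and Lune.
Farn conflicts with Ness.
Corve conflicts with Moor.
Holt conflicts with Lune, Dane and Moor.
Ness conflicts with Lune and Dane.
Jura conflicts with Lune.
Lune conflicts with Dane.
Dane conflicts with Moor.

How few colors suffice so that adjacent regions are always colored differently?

3

Esk, Jura, Lune are mutually in conflict, so at least 3 colors are needed.
3 colors suffice: color 1 → {Brill, Corve, Holt, Ness, Jura}; color 2 → {Farn, Kell, Lune, Moor}; color 3 → {Esk, Dane}. Every pair that conflicts lands in different colors.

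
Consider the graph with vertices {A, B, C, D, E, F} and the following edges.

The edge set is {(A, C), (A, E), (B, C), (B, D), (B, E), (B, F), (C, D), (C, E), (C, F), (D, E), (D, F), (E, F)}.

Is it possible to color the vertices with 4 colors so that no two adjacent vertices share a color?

No

B, C, D, E, F are mutually adjacent (a clique of size 5), so at least 5 colors are needed.
So 4 colors are not enough.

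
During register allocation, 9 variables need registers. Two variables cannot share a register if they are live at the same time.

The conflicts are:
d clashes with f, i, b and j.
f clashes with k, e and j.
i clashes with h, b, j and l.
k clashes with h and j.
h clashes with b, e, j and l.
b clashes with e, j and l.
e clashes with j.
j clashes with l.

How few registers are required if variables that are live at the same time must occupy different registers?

i, h, b, j, l are mutually in conflict, so at least 5 registers are needed.
5 registers suffice: register 1 → {j}; register 2 → {d, h}; register 3 → {f, b}; register 4 → {i, k, e}; register 5 → {l}. Each listed conflict is separated.

5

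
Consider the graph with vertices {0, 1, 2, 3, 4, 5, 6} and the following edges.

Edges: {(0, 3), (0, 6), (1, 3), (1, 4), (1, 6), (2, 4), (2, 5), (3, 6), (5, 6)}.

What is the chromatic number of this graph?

3

0, 3, 6 are pairwise adjacent, so at least 3 colors are needed.
3 colors suffice: 0=blue, 1=blue, 2=red, 3=green, 4=green, 5=blue, 6=red. No two adjacent vertices share a color.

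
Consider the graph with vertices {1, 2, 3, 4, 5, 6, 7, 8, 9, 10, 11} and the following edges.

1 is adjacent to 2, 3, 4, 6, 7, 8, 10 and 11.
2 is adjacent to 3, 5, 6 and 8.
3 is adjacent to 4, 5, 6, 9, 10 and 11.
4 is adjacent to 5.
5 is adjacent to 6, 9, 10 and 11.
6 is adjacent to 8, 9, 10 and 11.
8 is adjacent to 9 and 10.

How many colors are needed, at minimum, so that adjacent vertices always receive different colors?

1, 2, 6, 8 are pairwise adjacent (a clique of size 4), so at least 4 colors are needed.
4 colors suffice: 1=red, 2=yellow, 3=green, 4=blue, 5=red, 6=blue, 7=blue, 8=green, 9=yellow, 10=yellow, 11=yellow. No two adjacent vertices share a color.

4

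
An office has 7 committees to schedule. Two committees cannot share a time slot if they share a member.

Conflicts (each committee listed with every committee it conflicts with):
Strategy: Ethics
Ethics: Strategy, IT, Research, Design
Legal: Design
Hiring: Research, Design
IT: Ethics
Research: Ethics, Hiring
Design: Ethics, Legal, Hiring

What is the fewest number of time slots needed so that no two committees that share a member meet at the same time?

Legal and Design conflict, so at least 2 time slots are needed.
2 time slots suffice: time slot 1 → {Ethics, Legal, Hiring}; time slot 2 → {Strategy, IT, Research, Design}. No two conflicting committees share a time slot.

2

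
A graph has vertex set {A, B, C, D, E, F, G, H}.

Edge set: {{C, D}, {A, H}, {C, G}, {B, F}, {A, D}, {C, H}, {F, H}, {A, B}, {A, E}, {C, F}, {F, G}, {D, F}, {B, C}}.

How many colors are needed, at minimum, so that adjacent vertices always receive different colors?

C, F, H are pairwise adjacent, so at least 3 colors are needed.
A valid assignment using 3 colors: A=1, B=3, C=1, D=3, E=2, F=2, G=3, H=3. Each edge has distinct colors on its endpoints.

3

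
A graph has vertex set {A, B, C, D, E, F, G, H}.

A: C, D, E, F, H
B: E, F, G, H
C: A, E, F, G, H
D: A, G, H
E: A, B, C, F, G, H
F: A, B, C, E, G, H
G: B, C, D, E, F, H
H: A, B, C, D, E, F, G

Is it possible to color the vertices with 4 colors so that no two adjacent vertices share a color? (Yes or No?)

No

A, C, E, F, H are mutually adjacent (a clique of size 5), so at least 5 colors are needed.
So 4 colors are not enough.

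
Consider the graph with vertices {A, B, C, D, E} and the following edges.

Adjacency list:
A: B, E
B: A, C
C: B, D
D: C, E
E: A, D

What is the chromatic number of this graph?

The cycle E-D-C-B-A-E has odd length 5, so it cannot be 2-colored; at least 3 colors are needed.
3 colors suffice: color red → {C, E}; color blue → {B, D}; color green → {A}. Each edge has distinct colors on its endpoints.

3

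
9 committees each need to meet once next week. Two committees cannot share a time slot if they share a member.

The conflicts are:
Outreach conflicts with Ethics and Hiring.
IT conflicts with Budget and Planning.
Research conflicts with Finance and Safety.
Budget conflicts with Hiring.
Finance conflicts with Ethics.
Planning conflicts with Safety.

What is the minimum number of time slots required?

3

The cycle IT-Planning-Safety-Research-Finance-Ethics-Outreach-Hiring-Budget-IT has odd length 9, so it cannot be 2-colored; at least 3 time slots are needed.
3 time slots suffice: time slot 1 → {IT, Finance, Safety, Hiring}; time slot 2 → {Research, Budget, Planning, Ethics}; time slot 3 → {Outreach}. No two conflicting committees share a time slot.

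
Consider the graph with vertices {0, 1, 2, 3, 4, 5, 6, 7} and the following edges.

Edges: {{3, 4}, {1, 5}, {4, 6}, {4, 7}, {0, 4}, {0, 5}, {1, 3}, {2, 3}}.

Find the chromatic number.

The cycle 5-0-4-3-1-5 has odd length 5, so it cannot be 2-colored; at least 3 colors are needed.
3 colors suffice: color a → {2, 4, 5}; color b → {0, 3, 6, 7}; color c → {1}. No two adjacent vertices share a color.

3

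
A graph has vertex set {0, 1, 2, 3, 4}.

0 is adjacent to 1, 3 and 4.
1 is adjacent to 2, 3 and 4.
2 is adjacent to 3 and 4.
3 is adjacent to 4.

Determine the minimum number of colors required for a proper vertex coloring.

1, 2, 3, 4 form a clique, so at least 4 colors are needed.
One proper 4-coloring: 0=yellow, 1=green, 2=yellow, 3=red, 4=blue. Every edge joins two different colors.

4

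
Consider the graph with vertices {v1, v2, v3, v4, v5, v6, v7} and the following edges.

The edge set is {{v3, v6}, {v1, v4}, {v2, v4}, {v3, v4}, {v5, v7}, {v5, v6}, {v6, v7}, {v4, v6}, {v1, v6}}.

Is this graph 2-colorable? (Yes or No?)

No

v1, v4, v6 are mutually adjacent, so at least 3 colors are needed.
So 2 colors are not enough.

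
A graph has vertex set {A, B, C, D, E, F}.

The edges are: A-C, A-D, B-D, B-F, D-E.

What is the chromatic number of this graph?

D and E are adjacent, so at least 2 colors are needed.
2 colors suffice: color 1 → {C, D, F}; color 2 → {A, B, E}. Every edge joins two different colors.

2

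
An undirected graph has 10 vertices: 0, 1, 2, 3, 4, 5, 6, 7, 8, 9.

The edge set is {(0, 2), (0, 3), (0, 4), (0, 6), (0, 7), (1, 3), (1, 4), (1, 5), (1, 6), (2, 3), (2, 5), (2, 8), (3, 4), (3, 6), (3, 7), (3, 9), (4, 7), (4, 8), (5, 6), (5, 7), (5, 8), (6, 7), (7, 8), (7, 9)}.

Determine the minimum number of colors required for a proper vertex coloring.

4

0, 3, 6, 7 are mutually adjacent (a clique of size 4), so at least 4 colors are needed.
4 colors suffice: color a → {1, 2, 7}; color b → {3, 5}; color c → {4, 6, 9}; color d → {0, 8}. No two adjacent vertices share a color.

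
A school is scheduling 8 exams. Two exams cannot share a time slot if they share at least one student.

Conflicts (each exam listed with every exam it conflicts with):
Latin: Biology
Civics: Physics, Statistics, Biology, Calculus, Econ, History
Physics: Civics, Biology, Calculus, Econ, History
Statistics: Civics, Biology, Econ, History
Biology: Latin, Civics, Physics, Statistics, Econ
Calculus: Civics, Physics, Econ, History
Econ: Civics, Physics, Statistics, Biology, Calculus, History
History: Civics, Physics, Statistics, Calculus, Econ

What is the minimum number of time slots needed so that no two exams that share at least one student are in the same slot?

5

Civics, Physics, Calculus, Econ, History all conflict with each other, so at least 5 time slots are needed.
5 time slots suffice: Latin=1, Civics=2, Physics=4, Statistics=4, Biology=3, Calculus=5, Econ=1, History=3. Each listed conflict is separated.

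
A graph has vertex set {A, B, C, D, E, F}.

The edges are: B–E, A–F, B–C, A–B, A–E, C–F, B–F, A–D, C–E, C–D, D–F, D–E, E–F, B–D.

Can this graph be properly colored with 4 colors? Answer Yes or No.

A, B, D, E, F are pairwise adjacent (a clique of size 5), so at least 5 colors are needed.
So 4 colors are not enough.

No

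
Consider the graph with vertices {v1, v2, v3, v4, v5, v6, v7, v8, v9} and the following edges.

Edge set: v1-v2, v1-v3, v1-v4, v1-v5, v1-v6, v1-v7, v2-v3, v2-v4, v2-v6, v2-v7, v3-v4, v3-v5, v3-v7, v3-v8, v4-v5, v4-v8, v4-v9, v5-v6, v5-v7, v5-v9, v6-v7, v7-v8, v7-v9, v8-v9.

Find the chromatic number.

4

v1, v2, v6, v7 are mutually adjacent (a clique of size 4), so at least 4 colors are needed.
4 colors suffice: v1=G, v2=B, v3=Y, v4=R, v5=B, v6=Y, v7=R, v8=B, v9=G. No two adjacent vertices share a color.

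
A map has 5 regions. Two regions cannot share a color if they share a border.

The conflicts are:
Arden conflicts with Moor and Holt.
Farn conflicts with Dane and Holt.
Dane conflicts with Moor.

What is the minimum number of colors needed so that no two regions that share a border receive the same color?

3

The cycle Dane-Moor-Arden-Holt-Farn-Dane has odd length 5, so it cannot be 2-colored; at least 3 colors are needed.
3 colors suffice: Arden=1, Farn=2, Dane=1, Moor=2, Holt=3. Every pair that conflicts lands in different colors.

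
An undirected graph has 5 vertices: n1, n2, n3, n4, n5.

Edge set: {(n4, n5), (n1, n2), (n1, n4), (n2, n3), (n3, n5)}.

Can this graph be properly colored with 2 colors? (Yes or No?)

The cycle n5-n3-n2-n1-n4-n5 has odd length 5, so it cannot be 2-colored; at least 3 colors are needed.
So 2 colors are not enough.

No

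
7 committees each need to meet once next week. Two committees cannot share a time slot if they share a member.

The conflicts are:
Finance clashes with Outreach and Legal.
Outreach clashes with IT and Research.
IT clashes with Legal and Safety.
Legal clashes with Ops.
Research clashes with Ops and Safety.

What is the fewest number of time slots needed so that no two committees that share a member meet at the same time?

3

The cycle Legal-IT-Safety-Research-Ops-Legal has odd length 5, so it cannot be 2-colored; at least 3 time slots are needed.
3 time slots suffice: Finance=1, Outreach=2, IT=1, Legal=2, Research=1, Ops=3, Safety=2. Every pair that conflicts lands in different time slots.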